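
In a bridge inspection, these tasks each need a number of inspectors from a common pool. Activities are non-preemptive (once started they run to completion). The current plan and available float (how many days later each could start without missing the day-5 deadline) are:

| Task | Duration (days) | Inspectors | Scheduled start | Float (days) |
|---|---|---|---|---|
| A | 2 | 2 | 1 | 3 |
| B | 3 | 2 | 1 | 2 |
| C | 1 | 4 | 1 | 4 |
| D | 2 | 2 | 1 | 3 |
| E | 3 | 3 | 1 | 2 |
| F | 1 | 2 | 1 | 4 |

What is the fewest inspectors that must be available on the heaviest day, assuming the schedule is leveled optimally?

7

Early-start (A@1, B@1, C@1, D@1, E@1, F@1) gives peak 15: d1:15  d2:9  d3:5  d4:0  d5:0.
Shift C→4, E→3, F→3.
Schedule A@1, B@1, C@4, D@1, E@3, F@3: d1:6  d2:6  d3:7  d4:7  d5:3 — peak 7.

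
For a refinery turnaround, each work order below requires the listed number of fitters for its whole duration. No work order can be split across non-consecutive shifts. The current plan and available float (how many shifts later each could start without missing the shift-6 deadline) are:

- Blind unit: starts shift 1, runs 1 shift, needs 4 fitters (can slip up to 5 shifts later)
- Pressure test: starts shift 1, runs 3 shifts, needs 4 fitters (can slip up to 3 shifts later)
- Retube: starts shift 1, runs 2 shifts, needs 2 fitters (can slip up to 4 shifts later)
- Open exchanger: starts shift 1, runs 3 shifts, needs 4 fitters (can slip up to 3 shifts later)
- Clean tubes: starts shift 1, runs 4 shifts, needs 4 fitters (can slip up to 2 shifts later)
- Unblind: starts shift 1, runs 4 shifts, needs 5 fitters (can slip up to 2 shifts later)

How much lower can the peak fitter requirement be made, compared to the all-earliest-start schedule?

Early-start peak: s1:23  s2:19  s3:17  s4:9  s5:0  s6:0 ⇒ 23.
Leveled (Blind unit@1, Pressure test@1, Retube@1, Open exchanger@4, Clean tubes@2, Unblind@3): s1:10  s2:10  s3:13  s4:13  s5:13  s6:9 ⇒ 13.
Reduction 23 − 13 = 10.

10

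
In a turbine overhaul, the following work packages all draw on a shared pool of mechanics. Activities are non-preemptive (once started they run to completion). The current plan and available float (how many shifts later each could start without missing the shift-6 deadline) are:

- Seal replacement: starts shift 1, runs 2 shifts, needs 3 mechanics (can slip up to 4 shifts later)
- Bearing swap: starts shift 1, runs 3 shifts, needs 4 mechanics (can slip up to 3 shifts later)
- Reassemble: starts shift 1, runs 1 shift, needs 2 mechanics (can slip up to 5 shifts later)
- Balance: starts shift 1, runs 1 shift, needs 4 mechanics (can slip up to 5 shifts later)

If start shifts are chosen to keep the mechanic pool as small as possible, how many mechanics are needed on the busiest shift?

5

Early-start (Seal replacement@1, Bearing swap@1, Reassemble@1, Balance@1) gives peak 13: s1:13  s2:7  s3:4  s4:0  s5:0  s6:0.
Shift Bearing swap→3, Balance→6.
Schedule Seal replacement@1, Bearing swap@3, Reassemble@1, Balance@6: s1:5  s2:3  s3:4  s4:4  s5:4  s6:4 — peak 5.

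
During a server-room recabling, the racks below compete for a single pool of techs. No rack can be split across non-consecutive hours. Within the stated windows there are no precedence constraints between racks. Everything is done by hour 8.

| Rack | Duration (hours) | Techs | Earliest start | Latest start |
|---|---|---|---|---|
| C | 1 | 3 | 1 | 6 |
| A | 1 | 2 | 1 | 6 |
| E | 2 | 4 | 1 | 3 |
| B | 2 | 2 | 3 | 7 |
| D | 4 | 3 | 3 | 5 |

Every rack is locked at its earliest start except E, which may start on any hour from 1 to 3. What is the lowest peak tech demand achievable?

9

E@1: h1:9  h2:4  h3:5  h4:5  h5:3  h6:3  h7:0  h8:0 → peak 9
E@2: h1:5  h2:4  h3:9  h4:5  h5:3  h6:3  h7:0  h8:0 → peak 9
E@3: h1:5  h2:0  h3:9  h4:9  h5:3  h6:3  h7:0  h8:0 → peak 9
Best is E@1, peak 9.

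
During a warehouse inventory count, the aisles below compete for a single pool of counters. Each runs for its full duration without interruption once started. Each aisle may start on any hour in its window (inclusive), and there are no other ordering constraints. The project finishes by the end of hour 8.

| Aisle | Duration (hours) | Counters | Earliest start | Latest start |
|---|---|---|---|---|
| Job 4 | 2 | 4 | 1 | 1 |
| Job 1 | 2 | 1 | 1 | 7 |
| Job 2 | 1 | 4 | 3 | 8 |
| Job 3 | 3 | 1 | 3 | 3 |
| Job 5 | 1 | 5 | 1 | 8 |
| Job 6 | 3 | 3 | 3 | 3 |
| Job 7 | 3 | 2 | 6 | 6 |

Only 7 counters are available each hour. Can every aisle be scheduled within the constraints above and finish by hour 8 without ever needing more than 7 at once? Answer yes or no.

Schedule Job 4@1, Job 1@1, Job 2@6, Job 3@3, Job 5@7, Job 6@3, Job 7@6: h1:5  h2:5  h3:4  h4:4  h5:4  h6:6  h7:7  h8:2 — peak 7 ≤ 7.

yes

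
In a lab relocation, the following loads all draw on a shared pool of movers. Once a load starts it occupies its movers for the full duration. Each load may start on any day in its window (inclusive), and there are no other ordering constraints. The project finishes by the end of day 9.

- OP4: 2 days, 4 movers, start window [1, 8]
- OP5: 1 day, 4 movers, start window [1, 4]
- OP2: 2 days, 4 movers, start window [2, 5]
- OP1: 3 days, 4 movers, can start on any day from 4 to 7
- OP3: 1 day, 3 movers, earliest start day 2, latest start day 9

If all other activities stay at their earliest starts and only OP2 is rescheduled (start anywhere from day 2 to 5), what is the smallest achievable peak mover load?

8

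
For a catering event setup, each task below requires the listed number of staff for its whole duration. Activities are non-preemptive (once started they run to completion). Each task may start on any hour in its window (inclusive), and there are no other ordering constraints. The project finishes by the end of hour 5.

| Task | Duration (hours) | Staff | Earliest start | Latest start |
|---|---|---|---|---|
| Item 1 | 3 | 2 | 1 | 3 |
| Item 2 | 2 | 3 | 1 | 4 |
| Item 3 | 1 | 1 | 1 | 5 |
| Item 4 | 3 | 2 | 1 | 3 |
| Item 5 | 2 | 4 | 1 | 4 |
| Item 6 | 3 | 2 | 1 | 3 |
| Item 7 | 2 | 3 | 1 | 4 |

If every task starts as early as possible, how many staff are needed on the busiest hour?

Early-start schedule: Item 1@1, Item 2@1, Item 3@1, Item 4@1, Item 5@1, Item 6@1, Item 7@1.
Load per hour: hour 1: 17, hour 2: 16, hour 3: 6, hour 4: 0, hour 5: 0.
Peak is 17.

17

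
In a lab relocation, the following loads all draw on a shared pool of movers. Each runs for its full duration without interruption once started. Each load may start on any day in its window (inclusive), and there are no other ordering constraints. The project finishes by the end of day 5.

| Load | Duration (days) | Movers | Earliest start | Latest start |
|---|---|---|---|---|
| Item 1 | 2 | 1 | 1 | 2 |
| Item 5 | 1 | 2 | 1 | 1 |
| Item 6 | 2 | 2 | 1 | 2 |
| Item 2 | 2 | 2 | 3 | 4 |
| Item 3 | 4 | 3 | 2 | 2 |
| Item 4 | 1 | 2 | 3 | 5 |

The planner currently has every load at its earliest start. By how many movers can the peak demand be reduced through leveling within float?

Early-start peak: d1:5  d2:6  d3:7  d4:5  d5:3 ⇒ 7.
Leveled (Item 1@1, Item 5@1, Item 6@1, Item 2@3, Item 3@2, Item 4@5): d1:5  d2:6  d3:5  d4:5  d5:5 ⇒ 6.
Reduction 7 − 6 = 1.

1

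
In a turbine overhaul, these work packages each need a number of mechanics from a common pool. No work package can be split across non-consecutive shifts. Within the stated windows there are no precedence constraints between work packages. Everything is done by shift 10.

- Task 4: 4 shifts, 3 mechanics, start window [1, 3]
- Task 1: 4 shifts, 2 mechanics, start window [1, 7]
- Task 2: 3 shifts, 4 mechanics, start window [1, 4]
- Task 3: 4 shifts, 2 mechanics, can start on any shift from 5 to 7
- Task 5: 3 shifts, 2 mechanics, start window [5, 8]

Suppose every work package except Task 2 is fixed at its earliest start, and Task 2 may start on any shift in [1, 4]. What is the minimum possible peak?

9

Task 2@1: s1:9  s2:9  s3:9  s4:5  s5:4  s6:4  s7:4  s8:2  s9:0  s10:0 → peak 9
Task 2@2: s1:5  s2:9  s3:9  s4:9  s5:4  s6:4  s7:4  s8:2  s9:0  s10:0 → peak 9
Task 2@3: s1:5  s2:5  s3:9  s4:9  s5:8  s6:4  s7:4  s8:2  s9:0  s10:0 → peak 9
Task 2@4: s1:5  s2:5  s3:5  s4:9  s5:8  s6:8  s7:4  s8:2  s9:0  s10:0 → peak 9
Best is Task 2@1, peak 9.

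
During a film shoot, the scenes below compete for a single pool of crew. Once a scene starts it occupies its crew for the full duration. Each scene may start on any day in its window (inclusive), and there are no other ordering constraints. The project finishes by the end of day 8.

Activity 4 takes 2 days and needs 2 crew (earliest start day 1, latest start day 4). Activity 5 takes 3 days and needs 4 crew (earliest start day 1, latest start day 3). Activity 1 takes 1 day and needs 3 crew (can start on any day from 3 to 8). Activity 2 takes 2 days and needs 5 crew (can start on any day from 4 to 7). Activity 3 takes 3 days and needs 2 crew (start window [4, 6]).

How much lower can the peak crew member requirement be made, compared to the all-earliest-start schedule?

2

Early-start peak: d1:6  d2:6  d3:7  d4:7  d5:7  d6:2  d7:0  d8:0 ⇒ 7.
Leveled (Activity 4@4, Activity 5@1, Activity 1@6, Activity 2@7, Activity 3@4): d1:4  d2:4  d3:4  d4:4  d5:4  d6:5  d7:5  d8:5 ⇒ 5.
Reduction 7 − 5 = 2.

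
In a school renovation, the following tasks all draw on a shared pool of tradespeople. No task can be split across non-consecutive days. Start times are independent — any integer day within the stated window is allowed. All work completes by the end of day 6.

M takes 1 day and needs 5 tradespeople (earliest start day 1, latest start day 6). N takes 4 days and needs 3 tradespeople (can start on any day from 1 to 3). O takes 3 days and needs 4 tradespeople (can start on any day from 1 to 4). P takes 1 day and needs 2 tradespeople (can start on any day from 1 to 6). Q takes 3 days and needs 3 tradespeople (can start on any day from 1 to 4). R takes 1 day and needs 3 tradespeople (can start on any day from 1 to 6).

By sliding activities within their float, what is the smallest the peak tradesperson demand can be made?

Early-start (M@1, N@1, O@1, P@1, Q@1, R@1) gives peak 20: d1:20  d2:10  d3:10  d4:3  d5:0  d6:0.
Shift N→2, O→4, P→2, R→6.
Schedule M@1, N@2, O@4, P@2, Q@1, R@6: d1:8  d2:8  d3:6  d4:7  d5:7  d6:7 — peak 8.
Total tradesperson-days = 43 over 6 days ⇒ peak ≥ ⌈43/6⌉ = 8, so 8 is optimal.

8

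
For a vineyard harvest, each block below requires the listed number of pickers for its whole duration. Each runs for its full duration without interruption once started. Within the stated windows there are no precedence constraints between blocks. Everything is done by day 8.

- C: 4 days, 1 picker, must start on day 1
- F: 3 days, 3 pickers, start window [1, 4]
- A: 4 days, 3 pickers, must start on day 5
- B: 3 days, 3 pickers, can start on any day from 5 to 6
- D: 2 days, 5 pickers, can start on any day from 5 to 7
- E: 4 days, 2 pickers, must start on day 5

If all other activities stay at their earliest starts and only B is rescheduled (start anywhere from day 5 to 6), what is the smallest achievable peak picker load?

B@5: d1:4  d2:4  d3:4  d4:1  d5:13  d6:13  d7:8  d8:5 → peak 13
B@6: d1:4  d2:4  d3:4  d4:1  d5:10  d6:13  d7:8  d8:8 → peak 13
Best is B@5, peak 13.

13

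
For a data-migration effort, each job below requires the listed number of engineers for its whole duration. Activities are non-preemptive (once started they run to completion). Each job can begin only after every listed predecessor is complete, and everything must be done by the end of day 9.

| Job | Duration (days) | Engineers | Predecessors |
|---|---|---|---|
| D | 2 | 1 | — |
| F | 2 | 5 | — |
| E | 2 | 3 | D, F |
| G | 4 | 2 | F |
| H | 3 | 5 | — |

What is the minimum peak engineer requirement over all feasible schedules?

Early-start (D@1, F@1, E@3, G@3, H@1) gives peak 11: d1:11  d2:11  d3:10  d4:5  d5:2  d6:2  d7:0  d8:0  d9:0.
Shift D→3, E→5, H→7.
Schedule D@3, F@1, E@5, G@3, H@7: d1:5  d2:5  d3:3  d4:3  d5:5  d6:5  d7:5  d8:5  d9:5 — peak 5.
Total engineer-days = 41 over 9 days ⇒ peak ≥ ⌈41/9⌉ = 5, so 5 is optimal.

5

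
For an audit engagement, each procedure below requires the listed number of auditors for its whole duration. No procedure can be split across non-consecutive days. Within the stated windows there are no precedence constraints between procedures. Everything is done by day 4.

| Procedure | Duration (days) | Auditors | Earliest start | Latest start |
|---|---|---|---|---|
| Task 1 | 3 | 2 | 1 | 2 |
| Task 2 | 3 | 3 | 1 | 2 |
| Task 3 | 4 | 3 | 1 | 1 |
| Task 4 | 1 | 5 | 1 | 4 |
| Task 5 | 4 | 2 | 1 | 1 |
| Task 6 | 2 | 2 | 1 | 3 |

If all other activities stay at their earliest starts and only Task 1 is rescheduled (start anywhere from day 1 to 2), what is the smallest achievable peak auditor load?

15

Task 1@1: d1:17  d2:12  d3:10  d4:5 → peak 17
Task 1@2: d1:15  d2:12  d3:10  d4:7 → peak 15
Best is Task 1@2, peak 15.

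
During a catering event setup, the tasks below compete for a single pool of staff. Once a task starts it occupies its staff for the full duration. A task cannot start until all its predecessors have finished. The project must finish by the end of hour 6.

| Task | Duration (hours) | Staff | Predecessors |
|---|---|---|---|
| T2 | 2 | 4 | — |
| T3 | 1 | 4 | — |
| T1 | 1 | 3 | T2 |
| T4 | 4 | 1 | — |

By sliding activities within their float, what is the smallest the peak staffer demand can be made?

5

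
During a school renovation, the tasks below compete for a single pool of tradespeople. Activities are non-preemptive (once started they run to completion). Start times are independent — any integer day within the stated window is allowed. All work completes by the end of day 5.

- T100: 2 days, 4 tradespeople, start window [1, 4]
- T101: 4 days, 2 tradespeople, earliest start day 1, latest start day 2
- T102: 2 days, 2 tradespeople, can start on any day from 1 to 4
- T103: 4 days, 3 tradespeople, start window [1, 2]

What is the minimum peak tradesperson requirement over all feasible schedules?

Early-start (T100@1, T101@1, T102@1, T103@1) gives peak 11: d1:11  d2:11  d3:5  d4:5  d5:0.
Shift T102→3.
Schedule T100@1, T101@1, T102@3, T103@1: d1:9  d2:9  d3:7  d4:7  d5:0 — peak 9.

9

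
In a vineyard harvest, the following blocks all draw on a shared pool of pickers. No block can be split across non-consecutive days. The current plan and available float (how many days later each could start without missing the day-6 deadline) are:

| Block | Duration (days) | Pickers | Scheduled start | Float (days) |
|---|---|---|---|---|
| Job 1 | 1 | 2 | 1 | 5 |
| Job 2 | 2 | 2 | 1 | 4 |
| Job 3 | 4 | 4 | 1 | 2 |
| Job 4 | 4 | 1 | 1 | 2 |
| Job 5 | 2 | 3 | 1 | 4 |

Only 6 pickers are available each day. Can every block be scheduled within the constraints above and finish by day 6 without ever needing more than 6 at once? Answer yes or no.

Schedule Job 1@1, Job 2@5, Job 3@1, Job 4@2, Job 5@5: d1:6  d2:5  d3:5  d4:5  d5:6  d6:5 — peak 6 ≤ 6.

yes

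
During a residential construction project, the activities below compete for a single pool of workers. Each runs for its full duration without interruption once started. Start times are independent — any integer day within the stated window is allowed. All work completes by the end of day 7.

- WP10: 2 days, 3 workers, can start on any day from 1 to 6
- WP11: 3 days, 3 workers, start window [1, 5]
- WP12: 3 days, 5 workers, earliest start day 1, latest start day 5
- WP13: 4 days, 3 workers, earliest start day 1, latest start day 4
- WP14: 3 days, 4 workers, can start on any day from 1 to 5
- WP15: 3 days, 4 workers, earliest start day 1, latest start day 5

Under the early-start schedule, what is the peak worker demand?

Early-start schedule: WP10@1, WP11@1, WP12@1, WP13@1, WP14@1, WP15@1.
Load per day: day 1: 22, day 2: 22, day 3: 19, day 4: 3, day 5: 0, day 6: 0, day 7: 0.
Peak is 22.

22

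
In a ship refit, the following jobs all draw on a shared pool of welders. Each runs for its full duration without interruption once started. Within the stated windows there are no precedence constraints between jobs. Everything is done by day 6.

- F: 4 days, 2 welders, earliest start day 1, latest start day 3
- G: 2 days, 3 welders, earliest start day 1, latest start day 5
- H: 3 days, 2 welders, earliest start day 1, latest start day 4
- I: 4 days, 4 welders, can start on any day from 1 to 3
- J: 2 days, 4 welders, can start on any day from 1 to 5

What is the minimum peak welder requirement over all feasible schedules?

Early-start (F@1, G@1, H@1, I@1, J@1) gives peak 15: d1:15  d2:15  d3:8  d4:6  d5:0  d6:0.
Shift I→3, J→5.
Schedule F@1, G@1, H@1, I@3, J@5: d1:7  d2:7  d3:8  d4:6  d5:8  d6:8 — peak 8.
Total welder-days = 44 over 6 days ⇒ peak ≥ ⌈44/6⌉ = 8, so 8 is optimal.

8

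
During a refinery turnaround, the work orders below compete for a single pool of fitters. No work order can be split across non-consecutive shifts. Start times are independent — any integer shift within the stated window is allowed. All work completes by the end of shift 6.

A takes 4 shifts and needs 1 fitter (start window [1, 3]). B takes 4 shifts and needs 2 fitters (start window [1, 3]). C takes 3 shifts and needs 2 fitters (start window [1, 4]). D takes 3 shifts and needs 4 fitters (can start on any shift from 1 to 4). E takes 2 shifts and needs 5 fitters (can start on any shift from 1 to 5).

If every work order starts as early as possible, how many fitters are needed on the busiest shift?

14

Early-start schedule: A@1, B@1, C@1, D@1, E@1.
Load per shift: shift 1: 14, shift 2: 14, shift 3: 9, shift 4: 3, shift 5: 0, shift 6: 0.
Peak is 14.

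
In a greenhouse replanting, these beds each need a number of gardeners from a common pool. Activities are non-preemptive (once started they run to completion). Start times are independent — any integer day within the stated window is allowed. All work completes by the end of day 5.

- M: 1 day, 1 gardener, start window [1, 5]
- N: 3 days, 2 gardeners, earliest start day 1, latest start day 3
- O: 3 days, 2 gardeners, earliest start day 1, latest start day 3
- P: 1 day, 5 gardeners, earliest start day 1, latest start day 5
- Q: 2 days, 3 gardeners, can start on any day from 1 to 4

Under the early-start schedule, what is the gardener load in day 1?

13

At early start, day 1 has: M, N, O, P, Q.
Demand: 1 + 2 + 2 + 5 + 3 = 13.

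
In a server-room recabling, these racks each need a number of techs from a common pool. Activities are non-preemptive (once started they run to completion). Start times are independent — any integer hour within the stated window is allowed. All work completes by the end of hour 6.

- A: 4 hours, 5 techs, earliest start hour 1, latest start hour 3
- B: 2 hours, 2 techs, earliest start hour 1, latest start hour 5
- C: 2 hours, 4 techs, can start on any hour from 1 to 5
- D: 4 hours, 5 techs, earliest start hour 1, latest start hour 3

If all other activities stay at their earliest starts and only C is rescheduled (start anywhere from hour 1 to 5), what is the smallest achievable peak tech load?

C@1: h1:16  h2:16  h3:10  h4:10  h5:0  h6:0 → peak 16
C@2: h1:12  h2:16  h3:14  h4:10  h5:0  h6:0 → peak 16
C@3: h1:12  h2:12  h3:14  h4:14  h5:0  h6:0 → peak 14
C@4: h1:12  h2:12  h3:10  h4:14  h5:4  h6:0 → peak 14
C@5: h1:12  h2:12  h3:10  h4:10  h5:4  h6:4 → peak 12
Best is C@5, peak 12.

12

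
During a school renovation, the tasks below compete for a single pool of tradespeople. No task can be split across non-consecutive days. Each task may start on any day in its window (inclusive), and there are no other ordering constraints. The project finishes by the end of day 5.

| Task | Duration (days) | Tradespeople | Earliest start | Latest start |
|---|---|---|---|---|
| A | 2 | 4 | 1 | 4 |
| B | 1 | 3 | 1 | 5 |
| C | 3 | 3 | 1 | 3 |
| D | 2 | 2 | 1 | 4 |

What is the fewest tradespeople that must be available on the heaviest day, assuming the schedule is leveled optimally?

6

Early-start (A@1, B@1, C@1, D@1) gives peak 12: d1:12  d2:9  d3:3  d4:0  d5:0.
Shift B→3, C→3.
Schedule A@1, B@3, C@3, D@1: d1:6  d2:6  d3:6  d4:3  d5:3 — peak 6.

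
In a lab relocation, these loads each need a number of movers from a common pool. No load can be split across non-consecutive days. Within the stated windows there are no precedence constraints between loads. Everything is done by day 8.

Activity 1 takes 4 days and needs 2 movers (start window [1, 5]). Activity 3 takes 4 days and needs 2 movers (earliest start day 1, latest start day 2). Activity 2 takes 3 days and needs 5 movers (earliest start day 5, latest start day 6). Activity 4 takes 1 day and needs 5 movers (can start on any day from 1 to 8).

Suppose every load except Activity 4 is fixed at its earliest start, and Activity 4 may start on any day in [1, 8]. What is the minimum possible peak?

5

Activity 4@1: d1:9  d2:4  d3:4  d4:4  d5:5  d6:5  d7:5  d8:0 → peak 9
Activity 4@2: d1:4  d2:9  d3:4  d4:4  d5:5  d6:5  d7:5  d8:0 → peak 9
Activity 4@3: d1:4  d2:4  d3:9  d4:4  d5:5  d6:5  d7:5  d8:0 → peak 9
Activity 4@4: d1:4  d2:4  d3:4  d4:9  d5:5  d6:5  d7:5  d8:0 → peak 9
Activity 4@5: d1:4  d2:4  d3:4  d4:4  d5:10  d6:5  d7:5  d8:0 → peak 10
Activity 4@6: d1:4  d2:4  d3:4  d4:4  d5:5  d6:10  d7:5  d8:0 → peak 10
Activity 4@7: d1:4  d2:4  d3:4  d4:4  d5:5  d6:5  d7:10  d8:0 → peak 10
Activity 4@8: d1:4  d2:4  d3:4  d4:4  d5:5  d6:5  d7:5  d8:5 → peak 5
Best is Activity 4@8, peak 5.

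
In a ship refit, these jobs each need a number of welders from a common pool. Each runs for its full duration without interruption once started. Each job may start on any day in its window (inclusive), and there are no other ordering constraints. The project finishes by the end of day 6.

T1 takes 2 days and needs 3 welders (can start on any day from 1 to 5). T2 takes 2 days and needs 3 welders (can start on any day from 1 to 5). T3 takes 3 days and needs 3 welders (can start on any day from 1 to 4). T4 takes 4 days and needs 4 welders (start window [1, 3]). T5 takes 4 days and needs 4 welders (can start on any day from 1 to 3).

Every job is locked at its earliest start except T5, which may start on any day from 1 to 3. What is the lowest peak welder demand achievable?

13

T5@1: d1:17  d2:17  d3:11  d4:8  d5:0  d6:0 → peak 17
T5@2: d1:13  d2:17  d3:11  d4:8  d5:4  d6:0 → peak 17
T5@3: d1:13  d2:13  d3:11  d4:8  d5:4  d6:4 → peak 13
Best is T5@3, peak 13.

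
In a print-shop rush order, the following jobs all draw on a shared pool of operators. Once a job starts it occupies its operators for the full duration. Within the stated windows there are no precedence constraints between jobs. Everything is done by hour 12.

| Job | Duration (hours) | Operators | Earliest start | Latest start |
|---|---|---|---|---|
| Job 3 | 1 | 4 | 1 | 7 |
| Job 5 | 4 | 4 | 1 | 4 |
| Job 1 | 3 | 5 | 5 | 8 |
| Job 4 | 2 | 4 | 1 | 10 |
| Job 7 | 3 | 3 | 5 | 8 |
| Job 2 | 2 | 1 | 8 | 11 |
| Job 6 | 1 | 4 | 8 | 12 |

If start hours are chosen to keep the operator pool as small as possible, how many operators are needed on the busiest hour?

7

Early-start (Job 3@1, Job 5@1, Job 1@5, Job 4@1, Job 7@5, Job 2@8, Job 6@8) gives peak 12: h1:12  h2:8  h3:4  h4:4  h5:8  h6:8  h7:8  h8:5  h9:1  h10:0  h11:0  h12:0.
Shift Job 5→2, Job 1→8, Job 4→6, Job 6→11.
Schedule Job 3@1, Job 5@2, Job 1@8, Job 4@6, Job 7@5, Job 2@8, Job 6@11: h1:4  h2:4  h3:4  h4:4  h5:7  h6:7  h7:7  h8:6  h9:6  h10:5  h11:4  h12:0 — peak 7.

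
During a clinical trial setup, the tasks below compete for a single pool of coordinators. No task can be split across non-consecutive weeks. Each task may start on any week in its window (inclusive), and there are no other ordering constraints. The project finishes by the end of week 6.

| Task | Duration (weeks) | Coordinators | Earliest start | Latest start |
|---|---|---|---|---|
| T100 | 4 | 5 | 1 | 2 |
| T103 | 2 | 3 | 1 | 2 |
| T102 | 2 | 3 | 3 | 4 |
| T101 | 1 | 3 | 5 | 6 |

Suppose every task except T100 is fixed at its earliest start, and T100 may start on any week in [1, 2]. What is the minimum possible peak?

8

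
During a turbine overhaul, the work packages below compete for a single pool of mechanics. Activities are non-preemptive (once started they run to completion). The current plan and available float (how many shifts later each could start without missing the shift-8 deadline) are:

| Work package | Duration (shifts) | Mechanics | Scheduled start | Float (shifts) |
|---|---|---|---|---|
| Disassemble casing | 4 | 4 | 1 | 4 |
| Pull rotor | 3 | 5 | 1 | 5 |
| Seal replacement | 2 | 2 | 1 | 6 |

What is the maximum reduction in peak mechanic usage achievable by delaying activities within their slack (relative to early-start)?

Early-start peak: s1:11  s2:11  s3:9  s4:4  s5:0  s6:0  s7:0  s8:0 ⇒ 11.
Leveled (Disassemble casing@1, Pull rotor@5, Seal replacement@1): s1:6  s2:6  s3:4  s4:4  s5:5  s6:5  s7:5  s8:0 ⇒ 6.
Reduction 11 − 6 = 5.

5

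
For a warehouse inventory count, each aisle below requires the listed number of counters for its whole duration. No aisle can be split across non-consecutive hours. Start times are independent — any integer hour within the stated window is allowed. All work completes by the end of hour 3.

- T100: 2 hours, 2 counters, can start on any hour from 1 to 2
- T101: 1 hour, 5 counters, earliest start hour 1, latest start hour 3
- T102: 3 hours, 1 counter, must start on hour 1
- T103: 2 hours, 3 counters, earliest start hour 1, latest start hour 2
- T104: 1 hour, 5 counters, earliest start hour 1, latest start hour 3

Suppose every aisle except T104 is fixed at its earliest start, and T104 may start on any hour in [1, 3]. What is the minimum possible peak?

11

T104@1: h1:16  h2:6  h3:1 → peak 16
T104@2: h1:11  h2:11  h3:1 → peak 11
T104@3: h1:11  h2:6  h3:6 → peak 11
Best is T104@2, peak 11.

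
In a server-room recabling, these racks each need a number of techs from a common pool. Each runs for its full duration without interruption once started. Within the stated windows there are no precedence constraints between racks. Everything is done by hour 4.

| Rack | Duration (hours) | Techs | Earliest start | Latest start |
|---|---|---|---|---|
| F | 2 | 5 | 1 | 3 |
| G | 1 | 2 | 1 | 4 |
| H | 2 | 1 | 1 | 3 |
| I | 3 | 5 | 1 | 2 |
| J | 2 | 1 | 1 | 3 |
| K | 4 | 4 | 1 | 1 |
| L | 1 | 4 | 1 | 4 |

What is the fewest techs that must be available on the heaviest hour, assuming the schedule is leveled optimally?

Early-start (F@1, G@1, H@1, I@1, J@1, K@1, L@1) gives peak 22: h1:22  h2:16  h3:9  h4:4.
Shift G→3, H→3, J→3, L→4.
Schedule F@1, G@3, H@3, I@1, J@3, K@1, L@4: h1:14  h2:14  h3:13  h4:10 — peak 14.

14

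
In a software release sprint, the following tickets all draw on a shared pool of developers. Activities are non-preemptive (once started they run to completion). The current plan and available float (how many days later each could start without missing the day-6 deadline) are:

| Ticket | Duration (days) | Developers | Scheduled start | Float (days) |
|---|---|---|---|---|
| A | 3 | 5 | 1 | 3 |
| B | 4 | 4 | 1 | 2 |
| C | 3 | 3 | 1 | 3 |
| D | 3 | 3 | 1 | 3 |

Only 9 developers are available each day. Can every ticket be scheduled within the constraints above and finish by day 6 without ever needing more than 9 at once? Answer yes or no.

The minimum achievable peak is 10; 9 < 10, so no feasible schedule stays within the cap.

no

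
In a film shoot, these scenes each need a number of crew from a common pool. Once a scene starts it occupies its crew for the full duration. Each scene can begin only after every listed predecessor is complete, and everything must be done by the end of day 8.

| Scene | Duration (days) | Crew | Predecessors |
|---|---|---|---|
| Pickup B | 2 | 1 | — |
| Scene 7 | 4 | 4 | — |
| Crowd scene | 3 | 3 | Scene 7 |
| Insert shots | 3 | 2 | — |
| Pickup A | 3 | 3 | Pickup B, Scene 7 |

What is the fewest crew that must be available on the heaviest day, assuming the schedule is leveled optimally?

Early-start (Pickup B@1, Scene 7@1, Crowd scene@5, Insert shots@1, Pickup A@5) gives peak 7: d1:7  d2:7  d3:6  d4:4  d5:6  d6:6  d7:6  d8:0.
Shift Insert shots→3, Pickup A→6.
Schedule Pickup B@1, Scene 7@1, Crowd scene@5, Insert shots@3, Pickup A@6: d1:5  d2:5  d3:6  d4:6  d5:5  d6:6  d7:6  d8:3 — peak 6.
Total crew member-days = 42 over 8 days ⇒ peak ≥ ⌈42/8⌉ = 6, so 6 is optimal.

6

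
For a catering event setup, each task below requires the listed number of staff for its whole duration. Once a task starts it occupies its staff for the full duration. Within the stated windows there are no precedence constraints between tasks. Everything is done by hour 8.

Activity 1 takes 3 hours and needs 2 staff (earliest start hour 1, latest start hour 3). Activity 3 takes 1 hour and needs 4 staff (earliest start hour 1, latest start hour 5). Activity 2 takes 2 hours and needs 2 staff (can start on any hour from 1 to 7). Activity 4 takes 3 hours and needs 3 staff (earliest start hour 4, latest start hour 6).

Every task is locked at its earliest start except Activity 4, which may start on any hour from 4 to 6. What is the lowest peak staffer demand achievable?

Activity 4@4: h1:8  h2:4  h3:2  h4:3  h5:3  h6:3  h7:0  h8:0 → peak 8
Activity 4@5: h1:8  h2:4  h3:2  h4:0  h5:3  h6:3  h7:3  h8:0 → peak 8
Activity 4@6: h1:8  h2:4  h3:2  h4:0  h5:0  h6:3  h7:3  h8:3 → peak 8
Best is Activity 4@4, peak 8.

8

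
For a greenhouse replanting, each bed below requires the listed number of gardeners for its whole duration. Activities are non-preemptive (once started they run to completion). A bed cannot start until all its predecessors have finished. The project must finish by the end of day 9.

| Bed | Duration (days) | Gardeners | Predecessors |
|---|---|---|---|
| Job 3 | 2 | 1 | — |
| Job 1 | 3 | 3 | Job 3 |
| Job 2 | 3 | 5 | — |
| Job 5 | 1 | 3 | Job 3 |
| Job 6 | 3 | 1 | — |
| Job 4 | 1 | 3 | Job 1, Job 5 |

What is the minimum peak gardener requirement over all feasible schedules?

Early-start (Job 3@1, Job 1@3, Job 2@1, Job 5@3, Job 6@1, Job 4@6) gives peak 12: d1:7  d2:7  d3:12  d4:3  d5:3  d6:3  d7:0  d8:0  d9:0.
Shift Job 2→6, Job 6→4, Job 4→9.
Schedule Job 3@1, Job 1@3, Job 2@6, Job 5@3, Job 6@4, Job 4@9: d1:1  d2:1  d3:6  d4:4  d5:4  d6:6  d7:5  d8:5  d9:3 — peak 6.

6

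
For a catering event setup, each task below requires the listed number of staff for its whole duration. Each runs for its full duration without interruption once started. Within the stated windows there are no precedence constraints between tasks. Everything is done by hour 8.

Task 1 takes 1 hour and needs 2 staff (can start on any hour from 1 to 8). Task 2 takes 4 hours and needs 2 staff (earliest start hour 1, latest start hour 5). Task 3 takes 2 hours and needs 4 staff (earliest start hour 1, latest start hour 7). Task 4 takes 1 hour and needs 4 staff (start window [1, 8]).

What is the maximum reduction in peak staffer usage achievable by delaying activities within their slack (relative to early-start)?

8

Early-start peak: h1:12  h2:6  h3:2  h4:2  h5:0  h6:0  h7:0  h8:0 ⇒ 12.
Leveled (Task 1@1, Task 2@1, Task 3@5, Task 4@7): h1:4  h2:2  h3:2  h4:2  h5:4  h6:4  h7:4  h8:0 ⇒ 4.
Reduction 12 − 4 = 8.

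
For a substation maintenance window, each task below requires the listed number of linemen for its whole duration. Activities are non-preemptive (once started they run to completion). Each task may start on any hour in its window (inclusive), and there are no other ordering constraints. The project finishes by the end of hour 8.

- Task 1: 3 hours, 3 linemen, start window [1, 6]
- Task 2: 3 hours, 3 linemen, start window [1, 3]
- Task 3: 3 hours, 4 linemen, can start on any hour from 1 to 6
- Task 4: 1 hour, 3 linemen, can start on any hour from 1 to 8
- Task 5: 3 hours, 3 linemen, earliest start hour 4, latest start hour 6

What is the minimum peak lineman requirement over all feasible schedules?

7

Early-start (Task 1@1, Task 2@1, Task 3@1, Task 4@1, Task 5@4) gives peak 13: h1:13  h2:10  h3:10  h4:3  h5:3  h6:3  h7:0  h8:0.
Shift Task 3→4, Task 4→4, Task 5→5.
Schedule Task 1@1, Task 2@1, Task 3@4, Task 4@4, Task 5@5: h1:6  h2:6  h3:6  h4:7  h5:7  h6:7  h7:3  h8:0 — peak 7.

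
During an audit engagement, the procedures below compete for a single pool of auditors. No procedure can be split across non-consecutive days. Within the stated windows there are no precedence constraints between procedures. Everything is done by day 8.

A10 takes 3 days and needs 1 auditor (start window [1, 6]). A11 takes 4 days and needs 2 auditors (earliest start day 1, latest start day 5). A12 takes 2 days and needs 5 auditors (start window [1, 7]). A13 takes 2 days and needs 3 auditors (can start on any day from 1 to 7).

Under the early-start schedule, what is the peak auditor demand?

Early-start schedule: A10@1, A11@1, A12@1, A13@1.
Load per day: day 1: 11, day 2: 11, day 3: 3, day 4: 2, day 5: 0, day 6: 0, day 7: 0, day 8: 0.
Peak is 11.

11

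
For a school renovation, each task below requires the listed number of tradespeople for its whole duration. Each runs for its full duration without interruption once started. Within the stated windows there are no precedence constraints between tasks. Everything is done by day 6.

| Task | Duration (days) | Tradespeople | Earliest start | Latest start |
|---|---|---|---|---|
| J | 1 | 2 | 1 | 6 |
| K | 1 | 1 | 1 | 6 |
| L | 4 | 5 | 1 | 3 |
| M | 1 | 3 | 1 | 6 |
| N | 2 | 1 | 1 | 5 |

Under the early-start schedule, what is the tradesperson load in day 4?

At early start, day 4 has: L.
Demand: 5 = 5.

5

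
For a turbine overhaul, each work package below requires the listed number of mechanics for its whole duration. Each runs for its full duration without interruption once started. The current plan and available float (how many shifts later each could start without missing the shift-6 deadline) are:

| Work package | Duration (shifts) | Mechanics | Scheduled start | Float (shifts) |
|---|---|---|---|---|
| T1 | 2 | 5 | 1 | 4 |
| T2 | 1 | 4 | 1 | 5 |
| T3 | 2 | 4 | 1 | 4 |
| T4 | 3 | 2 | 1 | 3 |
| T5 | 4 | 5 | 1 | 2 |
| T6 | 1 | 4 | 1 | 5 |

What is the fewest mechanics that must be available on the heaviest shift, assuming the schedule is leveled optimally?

10

Early-start (T1@1, T2@1, T3@1, T4@1, T5@1, T6@1) gives peak 24: s1:24  s2:16  s3:7  s4:5  s5:0  s6:0.
Shift T2→3, T3→5, T4→4, T6→5.
Schedule T1@1, T2@3, T3@5, T4@4, T5@1, T6@5: s1:10  s2:10  s3:9  s4:7  s5:10  s6:6 — peak 10.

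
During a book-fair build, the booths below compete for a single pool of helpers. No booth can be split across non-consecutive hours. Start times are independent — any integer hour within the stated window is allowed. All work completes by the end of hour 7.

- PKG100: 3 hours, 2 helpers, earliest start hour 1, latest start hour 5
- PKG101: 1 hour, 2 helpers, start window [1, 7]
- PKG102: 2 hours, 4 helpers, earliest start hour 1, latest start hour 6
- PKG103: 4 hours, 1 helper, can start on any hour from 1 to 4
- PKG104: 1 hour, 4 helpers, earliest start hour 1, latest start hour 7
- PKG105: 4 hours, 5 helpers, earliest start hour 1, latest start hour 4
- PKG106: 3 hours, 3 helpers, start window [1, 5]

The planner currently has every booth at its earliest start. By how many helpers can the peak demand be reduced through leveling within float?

13

Early-start peak: h1:21  h2:15  h3:11  h4:6  h5:0  h6:0  h7:0 ⇒ 21.
Leveled (PKG100@1, PKG101@4, PKG102@1, PKG103@1, PKG104@3, PKG105@4, PKG106@5): h1:7  h2:7  h3:7  h4:8  h5:8  h6:8  h7:8 ⇒ 8.
Reduction 21 − 8 = 13.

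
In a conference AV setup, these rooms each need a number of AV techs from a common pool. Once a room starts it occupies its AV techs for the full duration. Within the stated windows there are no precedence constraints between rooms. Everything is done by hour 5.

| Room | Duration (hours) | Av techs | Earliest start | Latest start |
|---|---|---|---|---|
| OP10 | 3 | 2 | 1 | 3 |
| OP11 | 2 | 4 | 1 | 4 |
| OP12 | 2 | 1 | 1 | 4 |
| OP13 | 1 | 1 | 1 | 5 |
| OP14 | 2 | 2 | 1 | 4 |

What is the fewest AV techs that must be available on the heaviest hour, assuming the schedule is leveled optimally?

5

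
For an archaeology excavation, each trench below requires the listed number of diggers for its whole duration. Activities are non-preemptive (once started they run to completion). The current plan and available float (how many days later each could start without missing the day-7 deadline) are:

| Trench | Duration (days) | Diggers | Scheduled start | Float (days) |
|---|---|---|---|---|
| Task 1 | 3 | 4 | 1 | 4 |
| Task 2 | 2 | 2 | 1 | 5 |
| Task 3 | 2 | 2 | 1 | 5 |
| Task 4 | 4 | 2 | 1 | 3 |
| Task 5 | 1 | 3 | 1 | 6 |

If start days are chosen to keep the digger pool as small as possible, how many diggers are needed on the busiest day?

6

Early-start (Task 1@1, Task 2@1, Task 3@1, Task 4@1, Task 5@1) gives peak 13: d1:13  d2:10  d3:6  d4:2  d5:0  d6:0  d7:0.
Shift Task 3→3, Task 4→4, Task 5→5.
Schedule Task 1@1, Task 2@1, Task 3@3, Task 4@4, Task 5@5: d1:6  d2:6  d3:6  d4:4  d5:5  d6:2  d7:2 — peak 6.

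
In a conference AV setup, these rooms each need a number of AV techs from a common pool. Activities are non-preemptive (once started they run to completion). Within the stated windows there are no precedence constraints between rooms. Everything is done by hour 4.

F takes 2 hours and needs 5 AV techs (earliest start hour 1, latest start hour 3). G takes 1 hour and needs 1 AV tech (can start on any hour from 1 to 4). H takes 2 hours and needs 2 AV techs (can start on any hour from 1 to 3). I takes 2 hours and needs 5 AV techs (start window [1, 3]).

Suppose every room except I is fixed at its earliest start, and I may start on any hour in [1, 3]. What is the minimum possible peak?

8

I@1: h1:13  h2:12  h3:0  h4:0 → peak 13
I@2: h1:8  h2:12  h3:5  h4:0 → peak 12
I@3: h1:8  h2:7  h3:5  h4:5 → peak 8
Best is I@3, peak 8.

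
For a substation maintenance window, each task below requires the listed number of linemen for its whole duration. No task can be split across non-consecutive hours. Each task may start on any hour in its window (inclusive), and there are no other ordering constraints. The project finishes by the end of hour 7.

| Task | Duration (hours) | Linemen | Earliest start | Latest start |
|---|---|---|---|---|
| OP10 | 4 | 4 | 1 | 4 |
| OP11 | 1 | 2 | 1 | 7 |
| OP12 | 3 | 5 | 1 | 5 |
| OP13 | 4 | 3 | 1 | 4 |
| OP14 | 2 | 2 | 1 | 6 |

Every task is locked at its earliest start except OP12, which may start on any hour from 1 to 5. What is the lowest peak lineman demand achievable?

OP12@1: h1:16  h2:14  h3:12  h4:7  h5:0  h6:0  h7:0 → peak 16
OP12@2: h1:11  h2:14  h3:12  h4:12  h5:0  h6:0  h7:0 → peak 14
OP12@3: h1:11  h2:9  h3:12  h4:12  h5:5  h6:0  h7:0 → peak 12
OP12@4: h1:11  h2:9  h3:7  h4:12  h5:5  h6:5  h7:0 → peak 12
OP12@5: h1:11  h2:9  h3:7  h4:7  h5:5  h6:5  h7:5 → peak 11
Best is OP12@5, peak 11.

11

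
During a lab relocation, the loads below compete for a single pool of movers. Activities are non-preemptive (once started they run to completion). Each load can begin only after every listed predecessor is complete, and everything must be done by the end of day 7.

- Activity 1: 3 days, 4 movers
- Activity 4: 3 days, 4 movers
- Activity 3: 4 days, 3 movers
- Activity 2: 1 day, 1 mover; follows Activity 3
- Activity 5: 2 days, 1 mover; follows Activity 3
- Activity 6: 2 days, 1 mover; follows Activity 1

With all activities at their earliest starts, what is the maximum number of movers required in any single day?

11

Early-start schedule: Activity 1@1, Activity 4@1, Activity 3@1, Activity 2@5, Activity 5@5, Activity 6@4.
Load per day: day 1: 11, day 2: 11, day 3: 11, day 4: 4, day 5: 3, day 6: 1, day 7: 0.
Peak is 11.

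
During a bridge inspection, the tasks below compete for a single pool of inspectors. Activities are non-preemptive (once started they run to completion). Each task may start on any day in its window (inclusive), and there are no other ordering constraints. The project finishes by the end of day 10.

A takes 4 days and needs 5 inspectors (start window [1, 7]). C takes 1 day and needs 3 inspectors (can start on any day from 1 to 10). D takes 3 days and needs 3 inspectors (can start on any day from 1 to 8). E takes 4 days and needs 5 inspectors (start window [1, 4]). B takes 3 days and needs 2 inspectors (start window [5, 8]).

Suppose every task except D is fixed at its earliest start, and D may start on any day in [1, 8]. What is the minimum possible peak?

D@1: d1:16  d2:13  d3:13  d4:10  d5:2  d6:2  d7:2  d8:0  d9:0  d10:0 → peak 16
D@2: d1:13  d2:13  d3:13  d4:13  d5:2  d6:2  d7:2  d8:0  d9:0  d10:0 → peak 13
D@3: d1:13  d2:10  d3:13  d4:13  d5:5  d6:2  d7:2  d8:0  d9:0  d10:0 → peak 13
D@4: d1:13  d2:10  d3:10  d4:13  d5:5  d6:5  d7:2  d8:0  d9:0  d10:0 → peak 13
D@5: d1:13  d2:10  d3:10  d4:10  d5:5  d6:5  d7:5  d8:0  d9:0  d10:0 → peak 13
D@6: d1:13  d2:10  d3:10  d4:10  d5:2  d6:5  d7:5  d8:3  d9:0  d10:0 → peak 13
D@7: d1:13  d2:10  d3:10  d4:10  d5:2  d6:2  d7:5  d8:3  d9:3  d10:0 → peak 13
D@8: d1:13  d2:10  d3:10  d4:10  d5:2  d6:2  d7:2  d8:3  d9:3  d10:3 → peak 13
Best is D@2, peak 13.

13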